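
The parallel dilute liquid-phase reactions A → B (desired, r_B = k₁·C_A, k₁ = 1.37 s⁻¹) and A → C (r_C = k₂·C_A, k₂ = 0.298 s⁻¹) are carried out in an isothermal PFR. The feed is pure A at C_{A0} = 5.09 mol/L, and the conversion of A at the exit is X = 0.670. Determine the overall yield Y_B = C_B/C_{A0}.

C_A = C_{A0}(1−X) = 1.680 mol/L.
Both paths are first order in A, so the instantaneous fraction to B is constant: dC_B/d(−C_A) = k₁/(k₁+k₂) = 0.8213.
C_B = 0.8213·(C_{A0}−C_A) = 0.8213×3.410 = 2.80 mol/L.
Y_B = C_B/C_{A0} = 2.801/5.09 = 0.550.

0.550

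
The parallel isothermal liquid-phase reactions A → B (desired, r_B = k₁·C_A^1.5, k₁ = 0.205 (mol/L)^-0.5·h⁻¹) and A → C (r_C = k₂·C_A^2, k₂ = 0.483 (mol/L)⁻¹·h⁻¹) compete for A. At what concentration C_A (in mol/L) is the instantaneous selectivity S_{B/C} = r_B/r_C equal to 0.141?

S_{B/C} = (k₁/k₂)·C_A^-0.5 ⇒ C_A = (S·k₂/k₁)^(-2).
= (0.141×0.483/0.205)^(-2) = (0.3322)^(-2) = 9.06 mol/L.

9.06 mol/L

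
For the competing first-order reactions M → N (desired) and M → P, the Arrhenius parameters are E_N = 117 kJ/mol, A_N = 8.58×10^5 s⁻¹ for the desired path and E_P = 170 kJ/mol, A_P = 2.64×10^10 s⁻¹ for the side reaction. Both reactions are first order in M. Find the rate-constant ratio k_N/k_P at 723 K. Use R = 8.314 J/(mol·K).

0.219

Since both paths have the same order in M, the concentration cancels and S_{N/P} = k_N/k_P = (A_N/A_P)·exp[(E_P−E_N)/(RT)].
(E_P−E_N)/(RT) = (170−117)×10³/(8.314×723) = 53000/6011 = 8.817.
k_N/k_P = (8.58×10^5/2.64×10^10)·exp(8.817) = 3.250×10^-5 × 6749 = 0.219.
Since E_N < E_P, lowering the temperature improves selectivity toward N.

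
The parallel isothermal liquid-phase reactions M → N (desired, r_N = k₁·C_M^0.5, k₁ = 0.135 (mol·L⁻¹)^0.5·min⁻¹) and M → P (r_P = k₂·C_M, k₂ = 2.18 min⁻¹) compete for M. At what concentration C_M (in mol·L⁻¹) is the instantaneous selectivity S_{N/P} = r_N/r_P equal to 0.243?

S_{N/P} = (k₁/k₂)·C_M^-0.5 ⇒ C_M = (S·k₂/k₁)^(-2).
= (0.243×2.18/0.135)^(-2) = (3.924)^(-2) = 0.0649 mol·L⁻¹.

0.0649 mol·L⁻¹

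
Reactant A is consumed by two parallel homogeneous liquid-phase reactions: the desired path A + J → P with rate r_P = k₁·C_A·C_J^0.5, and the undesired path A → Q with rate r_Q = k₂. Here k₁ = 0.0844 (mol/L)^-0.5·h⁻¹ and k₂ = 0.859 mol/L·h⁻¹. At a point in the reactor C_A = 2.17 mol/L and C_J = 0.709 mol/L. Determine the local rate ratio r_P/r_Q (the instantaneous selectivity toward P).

0.180

S_{P/Q} = r_P/r_Q = (k₁·C_A·C_J^0.5)/(k₂) = (k₁/k₂)·C_A·C_J^0.5.
= (0.0844×2.170×0.7090^0.5) / (0.859) = 0.1542/0.8590 = 0.180.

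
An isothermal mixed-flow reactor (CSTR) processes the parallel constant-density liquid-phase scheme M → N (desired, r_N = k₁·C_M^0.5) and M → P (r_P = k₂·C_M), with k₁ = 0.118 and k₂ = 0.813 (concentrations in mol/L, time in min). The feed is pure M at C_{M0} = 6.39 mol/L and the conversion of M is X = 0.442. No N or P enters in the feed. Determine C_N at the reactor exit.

0.202 mol/L

Exit C_M = C_{M0}(1−X) = 6.39×0.558 = 3.566 mol/L.
In a CSTR the entire volume is at exit conditions, so r_N = 0.118×3.566^0.5 = 0.2228 and r_P = 0.813×3.566 = 2.899.
Fraction of consumed M going to N: r_N/(r_N+r_P) = 0.07138.
C_N = 0.07138·C_{M0}·X = 0.07138×6.39×0.442 = 0.202 mol/L.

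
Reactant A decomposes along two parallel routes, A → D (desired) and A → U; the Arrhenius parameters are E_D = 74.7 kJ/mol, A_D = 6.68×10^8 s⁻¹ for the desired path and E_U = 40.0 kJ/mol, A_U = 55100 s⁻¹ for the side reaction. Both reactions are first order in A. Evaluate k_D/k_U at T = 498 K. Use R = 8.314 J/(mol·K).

2.78

With equal orders, S_{D/U} = k_D/k_U = (A_D/A_U)·exp[(E_U−E_D)/(RT)].
(E_U−E_D)/(RT) = (40.0−74.7)×10³/(8.314×498) = -34700/4140 = -8.381.
k_D/k_U = (6.68×10^8/55100)·exp(-8.381) = 12123 × 2.292×10^-4 = 2.78.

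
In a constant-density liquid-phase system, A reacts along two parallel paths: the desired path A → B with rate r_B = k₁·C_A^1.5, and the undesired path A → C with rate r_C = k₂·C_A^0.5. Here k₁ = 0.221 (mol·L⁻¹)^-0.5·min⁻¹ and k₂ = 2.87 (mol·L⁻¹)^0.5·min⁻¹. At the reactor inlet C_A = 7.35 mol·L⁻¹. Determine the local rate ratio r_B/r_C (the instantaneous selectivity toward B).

S_{B/C} = r_B/r_C = (k₁·C_A^1.5)/(k₂·C_A^0.5) = (k₁/k₂)·C_A.
= (0.221×7.350^1.5) / (2.87×7.350^0.5) = 4.404/7.781 = 0.566.
Since the desired path is higher order in A, keeping C_A high (PFR or concentrated feed) favours B.

0.566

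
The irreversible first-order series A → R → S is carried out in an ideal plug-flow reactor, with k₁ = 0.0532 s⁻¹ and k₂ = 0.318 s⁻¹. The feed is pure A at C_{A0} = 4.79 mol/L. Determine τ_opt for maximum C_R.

Setting dC_R/dτ = 0 gives τ_opt = ln(k₂/k₁)/(k₂−k₁).
= ln(0.318/0.0532)/(0.318−0.0532) = ln(5.977)/0.2648 = 1.788/0.2648 = 6.75 s.

6.75 s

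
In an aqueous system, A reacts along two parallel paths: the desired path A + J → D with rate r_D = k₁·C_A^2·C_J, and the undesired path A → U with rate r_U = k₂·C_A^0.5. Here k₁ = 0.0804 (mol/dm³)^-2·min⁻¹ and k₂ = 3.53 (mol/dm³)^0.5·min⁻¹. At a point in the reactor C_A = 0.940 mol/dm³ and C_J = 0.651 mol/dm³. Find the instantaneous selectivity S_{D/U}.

S_{D/U} = r_D/r_U = (k₁·C_A^2·C_J)/(k₂·C_A^0.5) = (k₁/k₂)·C_A^1.5·C_J.
= (0.0804×0.9400^2×0.6510) / (3.53×0.9400^0.5) = 0.04625/3.422 = 0.0135.
Since the desired path is higher order in A, keeping C_A high (PFR or concentrated feed) favours D.

0.0135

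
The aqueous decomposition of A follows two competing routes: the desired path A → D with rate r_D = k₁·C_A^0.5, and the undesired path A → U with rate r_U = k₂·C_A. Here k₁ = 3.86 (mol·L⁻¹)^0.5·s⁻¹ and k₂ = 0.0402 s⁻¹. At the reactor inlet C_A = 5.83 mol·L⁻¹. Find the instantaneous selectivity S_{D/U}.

S_{D/U} = r_D/r_U = (k₁·C_A^0.5)/(k₂·C_A) = (k₁/k₂)·C_A^-0.5.
= (3.86×5.830^0.5) / (0.0402×5.830) = 9.320/0.2344 = 39.8.
The undesired path is higher order in A, so low C_A (CSTR or dilute feed) favours D.

39.8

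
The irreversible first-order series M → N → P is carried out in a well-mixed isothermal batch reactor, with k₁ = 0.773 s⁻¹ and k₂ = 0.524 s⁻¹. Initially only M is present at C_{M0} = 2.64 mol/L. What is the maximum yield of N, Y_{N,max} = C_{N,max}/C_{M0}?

For a first-order series the maximum intermediate yield is C_{N,max}/C_{M0} = (k₁/k₂)^[k₂/(k₂−k₁)].
= (0.773/0.524)^(0.524/(0.524−0.773)) = (1.475)^(-2.104) = 0.4412.

0.441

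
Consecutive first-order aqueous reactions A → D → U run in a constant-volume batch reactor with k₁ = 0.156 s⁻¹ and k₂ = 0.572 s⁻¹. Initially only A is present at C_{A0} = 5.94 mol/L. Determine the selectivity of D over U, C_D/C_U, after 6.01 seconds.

Solving the coupled first-order balances gives C_D(t) = [k₁/(k₂−k₁)]·C_{A0}·(e^(−k₁t) − e^(−k₂t)).
e^(−k₁t) = e^(−0.156×6.01) = e^(−0.9376) = 0.3916; e^(−k₂t) = e^(−3.438) = 0.03214.
C_D = 0.156×5.94/(0.572−0.156) × (0.3916−0.03214) = 2.228×0.3594 = 0.8007 mol/L.
C_A = C_{A0}e^(−k₁t) = 2.326 mol/L, so C_U = C_{A0}−C_A−C_D = 2.813 mol/L; C_D/C_U = 0.285.

0.285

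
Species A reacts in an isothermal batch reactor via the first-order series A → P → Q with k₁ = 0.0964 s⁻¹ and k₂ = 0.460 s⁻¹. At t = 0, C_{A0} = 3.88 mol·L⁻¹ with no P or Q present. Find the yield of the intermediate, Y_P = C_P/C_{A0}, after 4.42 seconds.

The intermediate concentration in a first-order A→B→C sequence is C_P = k₁C_{A0}(e^(−k₁t) − e^(−k₂t))/(k₂−k₁).
e^(−k₁t) = e^(−0.0964×4.42) = e^(−0.4261) = 0.6531; e^(−k₂t) = e^(−2.033) = 0.1309.
C_P = 0.0964×3.88/(0.460−0.0964) × (0.6531−0.1309) = 1.029×0.5221 = 0.5371 mol·L⁻¹.
Y_P = C_P/C_{A0} = 0.5371/3.88 = 0.138.

0.138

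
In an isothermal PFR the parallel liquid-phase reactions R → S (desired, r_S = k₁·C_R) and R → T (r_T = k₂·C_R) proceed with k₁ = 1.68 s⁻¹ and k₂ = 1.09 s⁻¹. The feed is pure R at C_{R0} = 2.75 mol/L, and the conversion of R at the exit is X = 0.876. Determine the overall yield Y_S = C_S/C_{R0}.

C_R = C_{R0}(1−X) = 0.3410 mol/L.
Both paths are first order in R, so the instantaneous fraction to S is constant: dC_S/d(−C_R) = k₁/(k₁+k₂) = 0.6065.
C_S = 0.6065·(C_{R0}−C_R) = 0.6065×2.409 = 1.46 mol/L.
Y_S = C_S/C_{R0} = 1.461/2.75 = 0.531.

0.531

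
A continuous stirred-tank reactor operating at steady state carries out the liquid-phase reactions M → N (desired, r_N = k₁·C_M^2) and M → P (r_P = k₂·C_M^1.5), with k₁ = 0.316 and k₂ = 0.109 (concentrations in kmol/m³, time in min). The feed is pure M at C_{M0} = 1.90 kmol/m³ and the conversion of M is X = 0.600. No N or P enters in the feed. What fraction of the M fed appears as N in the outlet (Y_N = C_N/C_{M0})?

Exit C_M = C_{M0}(1−X) = 1.90×0.400 = 0.7600 kmol/m³.
A CSTR operates uniformly at the exit composition, giving r_N = 0.1825 and r_P = 0.07222 (each k·C_M^n at C_M = 0.7600).
Fraction of consumed M going to N: r_N/(r_N+r_P) = 0.7165.
C_N = 0.7165·C_{M0}·X = 0.7165×1.90×0.600 = 0.817 kmol/m³; Y_N = C_N/C_{M0} = 0.430.

0.430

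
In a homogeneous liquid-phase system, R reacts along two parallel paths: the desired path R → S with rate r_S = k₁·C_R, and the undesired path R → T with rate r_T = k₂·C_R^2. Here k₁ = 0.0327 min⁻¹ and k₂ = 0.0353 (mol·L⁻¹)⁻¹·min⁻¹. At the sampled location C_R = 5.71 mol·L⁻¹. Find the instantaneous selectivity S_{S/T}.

S_{S/T} = r_S/r_T = (k₁·C_R)/(k₂·C_R^2) = (k₁/k₂)·C_R⁻¹.
= (0.0327×5.710) / (0.0353×5.710^2) = 0.1867/1.151 = 0.162.
The undesired path is higher order in R, so low C_R (CSTR or dilute feed) favours S.

0.162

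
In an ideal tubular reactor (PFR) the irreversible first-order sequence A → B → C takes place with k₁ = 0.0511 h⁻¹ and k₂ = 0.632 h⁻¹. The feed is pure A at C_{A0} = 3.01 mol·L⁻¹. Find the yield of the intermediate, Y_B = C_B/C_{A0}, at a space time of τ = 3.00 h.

For first-order series with pure A initially, C_B(τ) = k₁C_{A0}/(k₂−k₁)·(e^(−k₁τ) − e^(−k₂τ)).
e^(−k₁τ) = e^(−0.0511×3.00) = e^(−0.1533) = 0.8579; e^(−k₂τ) = e^(−1.896) = 0.1502.
C_B = 0.0511×3.01/(0.632−0.0511) × (0.8579−0.1502) = 0.2648×0.7077 = 0.1874 mol·L⁻¹.
Y_B = C_B/C_{A0} = 0.1874/3.01 = 0.0623.

0.0623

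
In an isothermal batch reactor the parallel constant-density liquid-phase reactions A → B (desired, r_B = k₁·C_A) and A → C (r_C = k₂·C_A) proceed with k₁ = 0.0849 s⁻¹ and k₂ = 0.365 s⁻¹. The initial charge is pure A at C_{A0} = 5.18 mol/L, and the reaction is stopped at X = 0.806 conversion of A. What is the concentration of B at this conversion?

0.788 mol/L

C_A = C_{A0}(1−X) = 1.005 mol/L.
Both paths are first order in A, so the instantaneous fraction to B is constant: dC_B/d(−C_A) = k₁/(k₁+k₂) = 0.1887.
C_B = 0.1887·(C_{A0}−C_A) = 0.1887×4.175 = 0.788 mol/L.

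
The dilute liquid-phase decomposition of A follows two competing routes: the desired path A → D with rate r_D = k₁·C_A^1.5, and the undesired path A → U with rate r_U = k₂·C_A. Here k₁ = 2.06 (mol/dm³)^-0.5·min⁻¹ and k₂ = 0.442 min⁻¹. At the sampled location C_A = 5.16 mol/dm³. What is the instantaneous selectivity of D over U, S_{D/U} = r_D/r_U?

S_{D/U} = r_D/r_U = (k₁·C_A^1.5)/(k₂·C_A) = (k₁/k₂)·C_A^0.5.
= (2.06×5.160^1.5) / (0.442×5.160) = 24.15/2.281 = 10.6.

10.6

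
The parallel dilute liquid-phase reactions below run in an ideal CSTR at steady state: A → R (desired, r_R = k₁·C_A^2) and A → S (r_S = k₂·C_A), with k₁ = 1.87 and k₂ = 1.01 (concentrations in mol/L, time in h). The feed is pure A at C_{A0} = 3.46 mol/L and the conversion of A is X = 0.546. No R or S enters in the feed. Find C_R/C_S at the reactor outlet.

2.91

Exit C_A = C_{A0}(1−X) = 3.46×0.454 = 1.571 mol/L.
A CSTR operates uniformly at the exit composition, giving r_R = 4.614 and r_S = 1.587 (each k·C_A^n at C_A = 1.571).
Overall selectivity = C_R/C_S = r_Rτ/(r_Sτ) = r_R/r_S = 2.91.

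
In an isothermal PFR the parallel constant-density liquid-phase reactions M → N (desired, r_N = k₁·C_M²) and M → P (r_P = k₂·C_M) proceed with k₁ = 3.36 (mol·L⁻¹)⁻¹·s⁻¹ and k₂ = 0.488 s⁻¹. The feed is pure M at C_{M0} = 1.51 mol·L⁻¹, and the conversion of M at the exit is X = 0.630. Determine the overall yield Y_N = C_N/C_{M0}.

C_M = C_{M0}(1−X) = 0.5587 mol·L⁻¹.
Along a PFR/batch, dC_P/dC_M = −r_P/(r_N+r_P) = −k₂/(k₂+k₁·C_M).
Integrating from C_{M0} to C_M: C_P = (0.488/3.36)·ln[(0.488+3.36·1.51)/(0.488+3.36·0.559)] = 0.1452·ln(5.562/2.365) = 0.1242 mol·L⁻¹.
Then C_N = (C_{M0}−C_M) − C_P = 0.9513 − 0.1242 = 0.8271 mol·L⁻¹.
Y_N = C_N/C_{M0} = 0.8271/1.51 = 0.548.

0.548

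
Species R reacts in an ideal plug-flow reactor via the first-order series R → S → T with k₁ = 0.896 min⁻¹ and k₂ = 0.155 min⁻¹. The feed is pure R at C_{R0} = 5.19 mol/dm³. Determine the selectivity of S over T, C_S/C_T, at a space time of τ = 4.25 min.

1.58

For first-order series with pure R initially, C_S(τ) = k₁C_{R0}/(k₂−k₁)·(e^(−k₁τ) − e^(−k₂τ)).
e^(−k₁τ) = e^(−0.896×4.25) = e^(−3.808) = 0.02219; e^(−k₂τ) = e^(−0.6587) = 0.5175.
C_S = 0.896×5.19/(0.155−0.896) × (0.02219−0.5175) = (-6.276)×(-0.4953) = 3.108 mol/dm³.
C_R = C_{R0}e^(−k₁τ) = 0.1152 mol/dm³, so C_T = C_{R0}−C_R−C_S = 1.966 mol/dm³; C_S/C_T = 1.58.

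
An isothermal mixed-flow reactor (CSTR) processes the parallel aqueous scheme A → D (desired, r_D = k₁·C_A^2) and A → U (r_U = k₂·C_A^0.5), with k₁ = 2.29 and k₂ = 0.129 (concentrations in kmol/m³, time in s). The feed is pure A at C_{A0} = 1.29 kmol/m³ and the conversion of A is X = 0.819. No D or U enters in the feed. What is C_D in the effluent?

0.705 kmol/m³

Exit C_A = C_{A0}(1−X) = 1.29×0.181 = 0.2335 kmol/m³.
Rates in a CSTR are evaluated at the outlet concentration: r_D = 2.29×0.2335^2 = 0.1248, r_U = 0.129×0.2335^0.5 = 0.06233.
Fraction of consumed A going to D: r_D/(r_D+r_U) = 0.6670.
C_D = 0.6670·C_{A0}·X = 0.6670×1.29×0.819 = 0.705 kmol/m³.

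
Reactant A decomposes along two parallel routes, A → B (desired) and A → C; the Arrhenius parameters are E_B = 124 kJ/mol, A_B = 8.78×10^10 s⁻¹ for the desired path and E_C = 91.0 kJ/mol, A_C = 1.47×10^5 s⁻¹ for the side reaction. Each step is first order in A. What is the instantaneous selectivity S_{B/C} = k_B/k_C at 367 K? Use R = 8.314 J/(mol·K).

With equal orders, S_{B/C} = k_B/k_C = (A_B/A_C)·exp[(E_C−E_B)/(RT)].
(E_C−E_B)/(RT) = (91.0−124)×10³/(8.314×367) = -33000/3051 = -10.82.
k_B/k_C = (8.78×10^10/1.47×10^5)·exp(-10.82) = 5.973×10^5 × 2.009×10^-5 = 12.0.
Since E_B > E_C, raising the temperature improves selectivity toward B.

12.0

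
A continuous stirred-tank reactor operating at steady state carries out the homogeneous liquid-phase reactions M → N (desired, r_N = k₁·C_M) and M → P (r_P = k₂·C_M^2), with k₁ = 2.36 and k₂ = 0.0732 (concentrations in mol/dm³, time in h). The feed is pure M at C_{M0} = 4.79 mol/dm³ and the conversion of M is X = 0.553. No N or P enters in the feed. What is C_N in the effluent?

2.48 mol/dm³

Exit C_M = C_{M0}(1−X) = 4.79×0.447 = 2.141 mol/dm³.
In a CSTR the entire volume is at exit conditions, so r_N = 2.36×2.141 = 5.053 and r_P = 0.0732×2.141^2 = 0.3356.
Fraction of consumed M going to N: r_N/(r_N+r_P) = 0.9377.
C_N = 0.9377·C_{M0}·X = 0.9377×4.79×0.553 = 2.48 mol/dm³.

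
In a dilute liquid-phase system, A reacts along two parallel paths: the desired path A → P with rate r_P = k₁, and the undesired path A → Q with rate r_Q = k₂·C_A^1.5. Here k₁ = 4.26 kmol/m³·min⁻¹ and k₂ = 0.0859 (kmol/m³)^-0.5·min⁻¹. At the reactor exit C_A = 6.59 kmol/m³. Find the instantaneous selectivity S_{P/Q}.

S_{P/Q} = r_P/r_Q = (k₁)/(k₂·C_A^1.5) = (k₁/k₂)·C_A^-1.5.
= (4.26) / (0.0859×6.590^1.5) = 4.260/1.453 = 2.93.

2.93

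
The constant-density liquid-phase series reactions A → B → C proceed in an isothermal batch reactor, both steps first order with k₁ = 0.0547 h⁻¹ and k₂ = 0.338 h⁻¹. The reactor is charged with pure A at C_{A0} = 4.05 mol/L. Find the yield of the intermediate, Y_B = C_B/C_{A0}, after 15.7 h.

The intermediate concentration in a first-order A→B→C sequence is C_B = k₁C_{A0}(e^(−k₁t) − e^(−k₂t))/(k₂−k₁).
e^(−k₁t) = e^(−0.0547×15.7) = e^(−0.8588) = 0.4237; e^(−k₂t) = e^(−5.307) = 0.004959.
C_B = 0.0547×4.05/(0.338−0.0547) × (0.4237−0.004959) = 0.7820×0.4187 = 0.3274 mol/L.
Y_B = C_B/C_{A0} = 0.3274/4.05 = 0.0808.

0.0808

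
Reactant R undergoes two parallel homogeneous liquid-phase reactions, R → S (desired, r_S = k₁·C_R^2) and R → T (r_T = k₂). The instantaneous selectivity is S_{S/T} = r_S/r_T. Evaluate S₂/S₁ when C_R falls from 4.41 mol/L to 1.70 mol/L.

0.149

S_{S/T} = (k₁/k₂)·C_R^2, so S₂/S₁ = (C_{R,2}/C_{R,1})^2.
= (1.70/4.41)^2 = (0.3855)^2 = 0.149.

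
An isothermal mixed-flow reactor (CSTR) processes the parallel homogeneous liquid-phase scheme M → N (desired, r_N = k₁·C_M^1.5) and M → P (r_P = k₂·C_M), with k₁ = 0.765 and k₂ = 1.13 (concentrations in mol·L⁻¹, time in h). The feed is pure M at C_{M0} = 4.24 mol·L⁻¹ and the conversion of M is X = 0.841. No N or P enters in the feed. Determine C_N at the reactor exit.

Exit C_M = C_{M0}(1−X) = 4.24×0.159 = 0.6742 mol·L⁻¹.
Rates in a CSTR are evaluated at the outlet concentration: r_N = 0.765×0.6742^1.5 = 0.4235, r_P = 1.13×0.6742 = 0.7618.
Fraction of consumed M going to N: r_N/(r_N+r_P) = 0.3573.
C_N = 0.3573·C_{M0}·X = 0.3573×4.24×0.841 = 1.27 mol·L⁻¹.

1.27 mol·L⁻¹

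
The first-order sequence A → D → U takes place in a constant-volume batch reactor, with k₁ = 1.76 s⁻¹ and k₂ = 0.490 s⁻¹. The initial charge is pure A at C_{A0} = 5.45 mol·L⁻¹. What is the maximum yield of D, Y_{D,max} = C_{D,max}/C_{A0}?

At the optimum, C_{D,max}/C_{A0} = (k₁/k₂)^[k₂/(k₂−k₁)].
= (1.76/0.490)^(0.490/(0.490−1.76)) = (3.592)^(-0.3858) = 0.6106.

0.611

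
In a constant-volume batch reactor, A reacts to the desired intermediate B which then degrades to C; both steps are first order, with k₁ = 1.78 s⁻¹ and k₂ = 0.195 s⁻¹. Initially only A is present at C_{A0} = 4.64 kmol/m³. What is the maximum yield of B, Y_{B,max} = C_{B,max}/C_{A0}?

0.762

Evaluating C_B at t_opt = ln(k₂/k₁)/(k₂−k₁) gives C_{B,max}/C_{A0} = (k₁/k₂)^[k₂/(k₂−k₁)].
= (1.78/0.195)^(0.195/(0.195−1.78)) = (9.128)^(-0.1230) = 0.7618.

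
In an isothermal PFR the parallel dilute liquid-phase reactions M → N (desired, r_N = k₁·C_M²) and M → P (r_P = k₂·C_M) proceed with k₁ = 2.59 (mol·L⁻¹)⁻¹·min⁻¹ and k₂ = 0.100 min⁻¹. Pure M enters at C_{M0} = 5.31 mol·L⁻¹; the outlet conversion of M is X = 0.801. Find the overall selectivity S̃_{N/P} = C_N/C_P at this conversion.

68.5

C_M = C_{M0}(1−X) = 1.057 mol·L⁻¹.
Along a PFR/batch, dC_P/dC_M = −r_P/(r_N+r_P) = −k₂/(k₂+k₁·C_M).
Integrating from C_{M0} to C_M: C_P = (0.100/2.59)·ln[(0.100+2.59·5.31)/(0.100+2.59·1.06)] = 0.03861·ln(13.85/2.837) = 0.06123 mol·L⁻¹.
Then C_N = (C_{M0}−C_M) − C_P = 4.253 − 0.06123 = 4.192 mol·L⁻¹.
S̃_{N/P} = C_N/C_P = 4.192/0.06123 = 68.5.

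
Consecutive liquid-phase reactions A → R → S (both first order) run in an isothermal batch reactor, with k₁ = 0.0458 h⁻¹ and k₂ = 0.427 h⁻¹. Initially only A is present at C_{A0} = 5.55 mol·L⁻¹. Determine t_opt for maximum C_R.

The intermediate peaks when r₁ = r₂, i.e. k₁e^(−k₁t) = k₂e^(−k₂t), giving t_opt = ln(k₂/k₁)/(k₂−k₁).
= ln(0.427/0.0458)/(0.427−0.0458) = ln(9.323)/0.3812 = 2.232/0.3812 = 5.86 h.

5.86 h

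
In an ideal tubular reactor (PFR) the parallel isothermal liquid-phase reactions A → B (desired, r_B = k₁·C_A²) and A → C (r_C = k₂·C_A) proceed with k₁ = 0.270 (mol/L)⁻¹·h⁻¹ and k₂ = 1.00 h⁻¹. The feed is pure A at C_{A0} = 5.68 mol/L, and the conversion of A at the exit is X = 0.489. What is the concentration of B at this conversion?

1.48 mol/L

C_A = C_{A0}(1−X) = 2.902 mol/L.
Along a PFR/batch, dC_C/dC_A = −r_C/(r_B+r_C) = −k₂/(k₂+k₁·C_A).
Integrating from C_{A0} to C_A: C_C = (1.00/0.270)·ln[(1.00+0.270·5.68)/(1.00+0.270·2.90)] = 3.704·ln(2.534/1.784) = 1.300 mol/L.
Then C_B = (C_{A0}−C_A) − C_C = 2.778 − 1.300 = 1.478 mol/L.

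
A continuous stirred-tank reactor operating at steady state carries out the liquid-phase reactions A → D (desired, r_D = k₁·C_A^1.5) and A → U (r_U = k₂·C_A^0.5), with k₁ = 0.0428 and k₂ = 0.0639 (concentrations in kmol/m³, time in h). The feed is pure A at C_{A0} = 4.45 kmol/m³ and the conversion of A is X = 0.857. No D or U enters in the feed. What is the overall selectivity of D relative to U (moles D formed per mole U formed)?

0.426

Exit C_A = C_{A0}(1−X) = 4.45×0.143 = 0.6364 kmol/m³.
Rates in a CSTR are evaluated at the outlet concentration: r_D = 0.0428×0.6364^1.5 = 0.02173, r_U = 0.0639×0.6364^0.5 = 0.05097.
Overall selectivity = C_D/C_U = r_Dτ/(r_Uτ) = r_D/r_U = 0.426.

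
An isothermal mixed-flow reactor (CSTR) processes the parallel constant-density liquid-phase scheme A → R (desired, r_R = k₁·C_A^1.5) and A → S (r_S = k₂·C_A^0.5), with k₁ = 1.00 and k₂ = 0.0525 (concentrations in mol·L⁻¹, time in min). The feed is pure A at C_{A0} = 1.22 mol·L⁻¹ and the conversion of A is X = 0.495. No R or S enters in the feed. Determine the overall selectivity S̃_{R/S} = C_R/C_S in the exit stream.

11.7

Exit C_A = C_{A0}(1−X) = 1.22×0.505 = 0.6161 mol·L⁻¹.
In a CSTR the entire volume is at exit conditions, so r_R = 1.00×0.6161^1.5 = 0.4836 and r_S = 0.0525×0.6161^0.5 = 0.04121.
Overall selectivity = C_R/C_S = r_Rτ/(r_Sτ) = r_R/r_S = 11.7.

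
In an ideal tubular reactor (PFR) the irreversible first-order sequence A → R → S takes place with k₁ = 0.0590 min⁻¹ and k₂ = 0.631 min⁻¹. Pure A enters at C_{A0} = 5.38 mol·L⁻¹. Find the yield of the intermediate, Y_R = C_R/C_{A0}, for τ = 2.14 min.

0.0642

The intermediate concentration in a first-order A→B→C sequence is C_R = k₁C_{A0}(e^(−k₁τ) − e^(−k₂τ))/(k₂−k₁).
e^(−k₁τ) = e^(−0.0590×2.14) = e^(−0.1263) = 0.8814; e^(−k₂τ) = e^(−1.350) = 0.2592.
C_R = 0.0590×5.38/(0.631−0.0590) × (0.8814−0.2592) = 0.5549×0.6222 = 0.3453 mol·L⁻¹.
Y_R = C_R/C_{A0} = 0.3453/5.38 = 0.0642.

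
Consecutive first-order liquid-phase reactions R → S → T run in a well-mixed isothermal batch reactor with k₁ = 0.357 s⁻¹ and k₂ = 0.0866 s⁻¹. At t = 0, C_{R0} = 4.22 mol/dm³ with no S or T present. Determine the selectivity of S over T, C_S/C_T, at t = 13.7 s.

0.656

The intermediate concentration in a first-order A→B→C sequence is C_S = k₁C_{R0}(e^(−k₁t) − e^(−k₂t))/(k₂−k₁).
e^(−k₁t) = e^(−0.357×13.7) = e^(−4.891) = 0.007515; e^(−k₂t) = e^(−1.186) = 0.3053.
C_S = 0.357×4.22/(0.0866−0.357) × (0.007515−0.3053) = (-5.572)×(-0.2978) = 1.659 mol/dm³.
C_R = C_{R0}e^(−k₁t) = 0.03171 mol/dm³, so C_T = C_{R0}−C_R−C_S = 2.529 mol/dm³; C_S/C_T = 0.656.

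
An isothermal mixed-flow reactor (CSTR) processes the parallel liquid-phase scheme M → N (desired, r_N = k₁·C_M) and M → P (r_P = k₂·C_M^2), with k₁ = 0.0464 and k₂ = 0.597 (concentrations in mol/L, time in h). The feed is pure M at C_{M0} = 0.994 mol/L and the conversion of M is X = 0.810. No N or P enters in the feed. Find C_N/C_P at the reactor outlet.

0.412

Exit C_M = C_{M0}(1−X) = 0.994×0.190 = 0.1889 mol/L.
A CSTR operates uniformly at the exit composition, giving r_N = 0.008763 and r_P = 0.02129 (each k·C_M^n at C_M = 0.1889).
Overall selectivity = C_N/C_P = r_Nτ/(r_Pτ) = r_N/r_P = 0.412.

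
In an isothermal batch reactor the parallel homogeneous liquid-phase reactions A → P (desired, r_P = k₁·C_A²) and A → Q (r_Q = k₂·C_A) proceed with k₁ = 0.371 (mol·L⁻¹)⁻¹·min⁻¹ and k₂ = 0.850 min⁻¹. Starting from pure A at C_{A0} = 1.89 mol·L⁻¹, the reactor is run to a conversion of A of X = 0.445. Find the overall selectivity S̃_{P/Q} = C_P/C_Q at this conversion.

C_A = C_{A0}(1−X) = 1.049 mol·L⁻¹.
Along a PFR/batch, dC_Q/dC_A = −r_Q/(r_P+r_Q) = −k₂/(k₂+k₁·C_A).
Integrating from C_{A0} to C_A: C_Q = (0.850/0.371)·ln[(0.850+0.371·1.89)/(0.850+0.371·1.05)] = 2.291·ln(1.551/1.239) = 0.5146 mol·L⁻¹.
Then C_P = (C_{A0}−C_A) − C_Q = 0.8411 − 0.5146 = 0.3265 mol·L⁻¹.
S̃_{P/Q} = C_P/C_Q = 0.3265/0.5146 = 0.635.

0.635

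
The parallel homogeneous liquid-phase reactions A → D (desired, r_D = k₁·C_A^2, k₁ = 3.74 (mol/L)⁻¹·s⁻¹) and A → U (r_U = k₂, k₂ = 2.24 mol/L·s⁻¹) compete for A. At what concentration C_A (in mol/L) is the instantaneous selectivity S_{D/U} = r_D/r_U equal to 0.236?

S_{D/U} = (k₁/k₂)·C_A^2 ⇒ C_A = (S·k₂/k₁)^(0.5).
= (0.236×2.24/3.74)^(0.5) = (0.1413)^(0.5) = 0.376 mol/L.

0.376 mol/L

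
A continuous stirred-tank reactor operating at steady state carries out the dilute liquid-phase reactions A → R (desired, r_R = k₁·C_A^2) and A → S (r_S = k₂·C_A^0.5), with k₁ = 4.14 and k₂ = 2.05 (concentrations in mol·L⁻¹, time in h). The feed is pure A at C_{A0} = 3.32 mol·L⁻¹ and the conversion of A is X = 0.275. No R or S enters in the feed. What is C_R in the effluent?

0.806 mol·L⁻¹

Exit C_A = C_{A0}(1−X) = 3.32×0.725 = 2.407 mol·L⁻¹.
A CSTR operates uniformly at the exit composition, giving r_R = 23.99 and r_S = 3.180 (each k·C_A^n at C_A = 2.407).
Fraction of consumed A going to R: r_R/(r_R+r_S) = 0.8829.
C_R = 0.8829·C_{A0}·X = 0.8829×3.32×0.275 = 0.806 mol·L⁻¹.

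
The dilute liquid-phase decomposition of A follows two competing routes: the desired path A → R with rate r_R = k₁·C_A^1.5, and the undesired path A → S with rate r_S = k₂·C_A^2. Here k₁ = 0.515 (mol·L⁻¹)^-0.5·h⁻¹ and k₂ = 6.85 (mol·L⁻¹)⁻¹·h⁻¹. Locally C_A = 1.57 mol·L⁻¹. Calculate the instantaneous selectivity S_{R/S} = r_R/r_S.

S_{R/S} = r_R/r_S = (k₁·C_A^1.5)/(k₂·C_A^2) = (k₁/k₂)·C_A^-0.5.
= (0.515×1.570^1.5) / (6.85×1.570^2) = 1.013/16.88 = 0.0600.
The undesired path is higher order in A, so low C_A (CSTR or dilute feed) favours R.

0.0600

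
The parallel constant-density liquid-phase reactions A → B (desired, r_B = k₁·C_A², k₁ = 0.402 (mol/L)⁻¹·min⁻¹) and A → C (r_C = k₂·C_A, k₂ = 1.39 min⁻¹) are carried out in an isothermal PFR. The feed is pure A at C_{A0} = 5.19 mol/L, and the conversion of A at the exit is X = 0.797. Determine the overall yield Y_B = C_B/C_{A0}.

0.363

C_A = C_{A0}(1−X) = 1.054 mol/L.
Along a PFR/batch, dC_C/dC_A = −r_C/(r_B+r_C) = −k₂/(k₂+k₁·C_A).
Integrating from C_{A0} to C_A: C_C = (1.39/0.402)·ln[(1.39+0.402·5.19)/(1.39+0.402·1.05)] = 3.458·ln(3.476/1.814) = 2.250 mol/L.
Then C_B = (C_{A0}−C_A) − C_C = 4.136 − 2.250 = 1.886 mol/L.
Y_B = C_B/C_{A0} = 1.886/5.19 = 0.363.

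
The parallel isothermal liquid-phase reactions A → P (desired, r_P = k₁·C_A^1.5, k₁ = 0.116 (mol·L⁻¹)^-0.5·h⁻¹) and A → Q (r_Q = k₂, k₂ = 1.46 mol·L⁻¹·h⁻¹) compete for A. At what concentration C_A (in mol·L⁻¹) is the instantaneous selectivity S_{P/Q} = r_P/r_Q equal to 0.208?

S_{P/Q} = (k₁/k₂)·C_A^1.5 ⇒ C_A = (S·k₂/k₁)^(1/1.5).
= (0.208×1.46/0.116)^(0.6667) = (2.618)^(0.6667) = 1.90 mol·L⁻¹.

1.90 mol·L⁻¹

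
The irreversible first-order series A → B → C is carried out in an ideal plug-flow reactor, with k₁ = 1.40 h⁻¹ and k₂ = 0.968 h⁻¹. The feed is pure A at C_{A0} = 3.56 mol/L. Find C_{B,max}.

1.56 mol/L

For a first-order series the maximum intermediate yield is C_{B,max}/C_{A0} = (k₁/k₂)^[k₂/(k₂−k₁)].
= (1.40/0.968)^(0.968/(0.968−1.40)) = (1.446)^(-2.241) = 0.4374.
C_{B,max} = 0.4374×3.56 = 1.56 mol/L.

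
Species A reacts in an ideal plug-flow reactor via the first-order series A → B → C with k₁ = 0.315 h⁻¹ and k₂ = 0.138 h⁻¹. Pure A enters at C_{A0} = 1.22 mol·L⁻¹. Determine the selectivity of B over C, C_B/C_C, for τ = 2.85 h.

4.08

The intermediate concentration in a first-order A→B→C sequence is C_B = k₁C_{A0}(e^(−k₁τ) − e^(−k₂τ))/(k₂−k₁).
e^(−k₁τ) = e^(−0.315×2.85) = e^(−0.8978) = 0.4075; e^(−k₂τ) = e^(−0.3933) = 0.6748.
C_B = 0.315×1.22/(0.138−0.315) × (0.4075−0.6748) = (-2.171)×(-0.2673) = 0.5804 mol·L⁻¹.
C_A = C_{A0}e^(−k₁τ) = 0.4971 mol·L⁻¹, so C_C = C_{A0}−C_A−C_B = 0.1424 mol·L⁻¹; C_B/C_C = 4.08.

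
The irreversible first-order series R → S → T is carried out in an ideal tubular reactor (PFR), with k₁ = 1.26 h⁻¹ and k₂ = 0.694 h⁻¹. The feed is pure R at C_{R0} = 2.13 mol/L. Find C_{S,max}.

At the optimum, C_{S,max}/C_{R0} = (k₁/k₂)^[k₂/(k₂−k₁)].
= (1.26/0.694)^(0.694/(0.694−1.26)) = (1.816)^(-1.226) = 0.4813.
C_{S,max} = 0.4813×2.13 = 1.03 mol/L.

1.03 mol/L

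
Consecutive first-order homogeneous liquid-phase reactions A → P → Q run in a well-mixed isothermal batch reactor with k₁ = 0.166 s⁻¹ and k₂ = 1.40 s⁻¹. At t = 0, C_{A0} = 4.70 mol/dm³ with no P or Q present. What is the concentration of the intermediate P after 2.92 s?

Solving the coupled first-order balances gives C_P(t) = [k₁/(k₂−k₁)]·C_{A0}·(e^(−k₁t) − e^(−k₂t)).
e^(−k₁t) = e^(−0.166×2.92) = e^(−0.4847) = 0.6159; e^(−k₂t) = e^(−4.088) = 0.01677.
C_P = 0.166×4.70/(1.40−0.166) × (0.6159−0.01677) = 0.6323×0.5991 = 0.3788 mol/dm³.

0.379 mol/dm³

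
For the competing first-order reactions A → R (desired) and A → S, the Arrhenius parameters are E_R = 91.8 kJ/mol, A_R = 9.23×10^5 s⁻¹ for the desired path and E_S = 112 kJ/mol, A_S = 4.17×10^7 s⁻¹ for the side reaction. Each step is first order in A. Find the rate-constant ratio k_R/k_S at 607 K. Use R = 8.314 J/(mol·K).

With equal orders, S_{R/S} = k_R/k_S = (A_R/A_S)·exp[(E_S−E_R)/(RT)].
(E_S−E_R)/(RT) = (112−91.8)×10³/(8.314×607) = 20200/5047 = 4.003.
k_R/k_S = (9.23×10^5/4.17×10^7)·exp(4.003) = 0.02213 × 54.75 = 1.21.

1.21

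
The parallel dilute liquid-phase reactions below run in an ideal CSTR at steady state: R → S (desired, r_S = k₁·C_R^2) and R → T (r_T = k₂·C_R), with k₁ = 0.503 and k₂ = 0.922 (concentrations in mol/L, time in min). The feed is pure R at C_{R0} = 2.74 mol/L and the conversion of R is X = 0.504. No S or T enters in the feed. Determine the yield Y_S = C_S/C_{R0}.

0.215

Exit C_R = C_{R0}(1−X) = 2.74×0.496 = 1.359 mol/L.
Rates in a CSTR are evaluated at the outlet concentration: r_S = 0.503×1.359^2 = 0.9290, r_T = 0.922×1.359 = 1.253.
Fraction of consumed R going to S: r_S/(r_S+r_T) = 0.4258.
C_S = 0.4258·C_{R0}·X = 0.4258×2.74×0.504 = 0.588 mol/L; Y_S = C_S/C_{R0} = 0.215.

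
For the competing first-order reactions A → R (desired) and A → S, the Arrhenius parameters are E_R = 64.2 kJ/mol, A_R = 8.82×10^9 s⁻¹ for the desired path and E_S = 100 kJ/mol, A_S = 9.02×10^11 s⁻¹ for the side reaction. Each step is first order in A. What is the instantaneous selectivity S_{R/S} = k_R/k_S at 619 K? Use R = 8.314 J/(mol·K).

With equal orders, S_{R/S} = k_R/k_S = (A_R/A_S)·exp[(E_S−E_R)/(RT)].
(E_S−E_R)/(RT) = (100−64.2)×10³/(8.314×619) = 35800/5146 = 6.956.
k_R/k_S = (8.82×10^9/9.02×10^11)·exp(6.956) = 0.009778 × 1050 = 10.3.

10.3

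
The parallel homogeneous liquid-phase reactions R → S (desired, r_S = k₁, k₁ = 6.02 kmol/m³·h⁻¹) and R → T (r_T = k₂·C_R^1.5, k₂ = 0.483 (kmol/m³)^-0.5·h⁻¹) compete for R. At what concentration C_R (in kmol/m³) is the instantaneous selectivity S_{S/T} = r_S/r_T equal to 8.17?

S_{S/T} = (k₁/k₂)·C_R^-1.5 ⇒ C_R = (S·k₂/k₁)^(1/(-1.5)).
= (8.17×0.483/6.02)^(-0.6667) = (0.6555)^(-0.6667) = 1.33 kmol/m³.

1.33 kmol/m³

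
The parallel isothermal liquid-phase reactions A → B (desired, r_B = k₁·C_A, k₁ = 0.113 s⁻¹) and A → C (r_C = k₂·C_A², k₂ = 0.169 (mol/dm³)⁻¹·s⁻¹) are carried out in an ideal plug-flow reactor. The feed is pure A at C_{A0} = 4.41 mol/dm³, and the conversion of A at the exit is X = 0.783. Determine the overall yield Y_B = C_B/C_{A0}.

0.173

C_A = C_{A0}(1−X) = 0.9570 mol/dm³.
Along a PFR/batch, dC_B/dC_A = −r_B/(r_B+r_C) = −k₁/(k₁+k₂·C_A).
Integrating from C_{A0} to C_A: C_B = (0.113/0.169)·ln[(0.113+0.169·4.41)/(0.113+0.169·0.957)] = 0.6686·ln(0.8583/0.2747) = 0.7617 mol/dm³.
Y_B = C_B/C_{A0} = 0.7617/4.41 = 0.173.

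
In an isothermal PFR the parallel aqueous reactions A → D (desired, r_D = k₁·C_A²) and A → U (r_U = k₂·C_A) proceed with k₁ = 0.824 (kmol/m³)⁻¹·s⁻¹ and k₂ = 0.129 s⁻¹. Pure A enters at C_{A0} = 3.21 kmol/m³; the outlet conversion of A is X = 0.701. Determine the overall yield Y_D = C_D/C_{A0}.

C_A = C_{A0}(1−X) = 0.9598 kmol/m³.
Along a PFR/batch, dC_U/dC_A = −r_U/(r_D+r_U) = −k₂/(k₂+k₁·C_A).
Integrating from C_{A0} to C_A: C_U = (0.129/0.824)·ln[(0.129+0.824·3.21)/(0.129+0.824·0.960)] = 0.1566·ln(2.774/0.9199) = 0.1728 kmol/m³.
Then C_D = (C_{A0}−C_A) − C_U = 2.250 − 0.1728 = 2.077 kmol/m³.
Y_D = C_D/C_{A0} = 2.077/3.21 = 0.647.

0.647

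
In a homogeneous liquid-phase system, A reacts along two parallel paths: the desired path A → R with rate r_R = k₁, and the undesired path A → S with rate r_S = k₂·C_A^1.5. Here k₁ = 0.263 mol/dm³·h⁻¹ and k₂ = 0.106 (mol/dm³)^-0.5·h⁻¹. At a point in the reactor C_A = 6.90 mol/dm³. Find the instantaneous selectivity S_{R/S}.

S_{R/S} = r_R/r_S = (k₁)/(k₂·C_A^1.5) = (k₁/k₂)·C_A^-1.5.
= (0.263) / (0.106×6.900^1.5) = 0.2630/1.921 = 0.137.
The undesired path is higher order in A, so low C_A (CSTR or dilute feed) favours R.

0.137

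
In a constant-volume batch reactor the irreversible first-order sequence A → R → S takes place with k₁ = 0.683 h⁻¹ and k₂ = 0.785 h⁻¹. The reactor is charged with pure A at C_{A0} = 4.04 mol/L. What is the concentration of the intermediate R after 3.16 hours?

For first-order series with pure A initially, C_R(t) = k₁C_{A0}/(k₂−k₁)·(e^(−k₁t) − e^(−k₂t)).
e^(−k₁t) = e^(−0.683×3.16) = e^(−2.158) = 0.1155; e^(−k₂t) = e^(−2.481) = 0.08369.
C_R = 0.683×4.04/(0.785−0.683) × (0.1155−0.08369) = 27.05×0.03183 = 0.8611 mol/L.

0.861 mol/L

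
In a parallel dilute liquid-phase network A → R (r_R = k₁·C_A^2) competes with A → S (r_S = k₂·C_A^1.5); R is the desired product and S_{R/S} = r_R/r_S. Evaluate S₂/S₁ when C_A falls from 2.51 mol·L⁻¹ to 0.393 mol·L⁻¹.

0.396

S_{R/S} = (k₁/k₂)·C_A^0.5, so S₂/S₁ = (C_{A,2}/C_{A,1})^0.5.
= (0.393/2.51)^0.5 = (0.1566)^0.5 = 0.396.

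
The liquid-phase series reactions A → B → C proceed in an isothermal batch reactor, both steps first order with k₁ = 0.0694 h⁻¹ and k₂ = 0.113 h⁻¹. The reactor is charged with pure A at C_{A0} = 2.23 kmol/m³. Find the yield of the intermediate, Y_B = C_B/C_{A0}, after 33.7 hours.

For first-order series with pure A initially, C_B(t) = k₁C_{A0}/(k₂−k₁)·(e^(−k₁t) − e^(−k₂t)).
e^(−k₁t) = e^(−0.0694×33.7) = e^(−2.339) = 0.09645; e^(−k₂t) = e^(−3.808) = 0.02219.
C_B = 0.0694×2.23/(0.113−0.0694) × (0.09645−0.02219) = 3.550×0.07425 = 0.2636 kmol/m³.
Y_B = C_B/C_{A0} = 0.2636/2.23 = 0.118.

0.118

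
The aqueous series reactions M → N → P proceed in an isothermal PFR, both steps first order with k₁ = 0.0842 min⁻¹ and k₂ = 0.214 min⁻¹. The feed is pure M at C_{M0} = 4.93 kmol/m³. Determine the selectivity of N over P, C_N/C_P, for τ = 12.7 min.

0.377

Solving the coupled first-order balances gives C_N(τ) = [k₁/(k₂−k₁)]·C_{M0}·(e^(−k₁τ) − e^(−k₂τ)).
e^(−k₁τ) = e^(−0.0842×12.7) = e^(−1.069) = 0.3432; e^(−k₂τ) = e^(−2.718) = 0.06602.
C_N = 0.0842×4.93/(0.214−0.0842) × (0.3432−0.06602) = 3.198×0.2772 = 0.8865 kmol/m³.
C_M = C_{M0}e^(−k₁τ) = 1.692 kmol/m³, so C_P = C_{M0}−C_M−C_N = 2.351 kmol/m³; C_N/C_P = 0.377.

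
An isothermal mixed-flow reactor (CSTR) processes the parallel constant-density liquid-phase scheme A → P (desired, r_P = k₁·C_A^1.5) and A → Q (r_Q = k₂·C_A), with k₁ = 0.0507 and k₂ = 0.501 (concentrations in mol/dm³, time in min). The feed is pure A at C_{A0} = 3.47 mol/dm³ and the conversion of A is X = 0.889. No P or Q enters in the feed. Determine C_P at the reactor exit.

Exit C_A = C_{A0}(1−X) = 3.47×0.111 = 0.3852 mol/dm³.
A CSTR operates uniformly at the exit composition, giving r_P = 0.01212 and r_Q = 0.1930 (each k·C_A^n at C_A = 0.3852).
Fraction of consumed A going to P: r_P/(r_P+r_Q) = 0.05909.
C_P = 0.05909·C_{A0}·X = 0.05909×3.47×0.889 = 0.182 mol/dm³.

0.182 mol/dm³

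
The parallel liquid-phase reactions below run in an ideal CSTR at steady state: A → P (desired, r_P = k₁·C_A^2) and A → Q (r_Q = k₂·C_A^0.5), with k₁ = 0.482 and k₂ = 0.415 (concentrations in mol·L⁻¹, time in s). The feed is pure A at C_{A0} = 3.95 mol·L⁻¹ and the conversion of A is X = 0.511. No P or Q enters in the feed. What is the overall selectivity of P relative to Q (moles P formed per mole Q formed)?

Exit C_A = C_{A0}(1−X) = 3.95×0.489 = 1.932 mol·L⁻¹.
In a CSTR the entire volume is at exit conditions, so r_P = 0.482×1.932^2 = 1.798 and r_Q = 0.415×1.932^0.5 = 0.5768.
Overall selectivity = C_P/C_Q = r_Pτ/(r_Qτ) = r_P/r_Q = 3.12.

3.12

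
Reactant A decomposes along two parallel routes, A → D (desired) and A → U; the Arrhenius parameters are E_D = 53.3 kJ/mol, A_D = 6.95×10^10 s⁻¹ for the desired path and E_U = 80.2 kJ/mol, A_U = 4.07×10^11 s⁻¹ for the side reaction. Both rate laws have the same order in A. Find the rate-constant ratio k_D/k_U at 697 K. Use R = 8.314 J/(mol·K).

Since both paths have the same order in A, the concentration cancels and S_{D/U} = k_D/k_U = (A_D/A_U)·exp[(E_U−E_D)/(RT)].
(E_U−E_D)/(RT) = (80.2−53.3)×10³/(8.314×697) = 26900/5795 = 4.642.
k_D/k_U = (6.95×10^10/4.07×10^11)·exp(4.642) = 0.1708 × 103.8 = 17.7.

17.7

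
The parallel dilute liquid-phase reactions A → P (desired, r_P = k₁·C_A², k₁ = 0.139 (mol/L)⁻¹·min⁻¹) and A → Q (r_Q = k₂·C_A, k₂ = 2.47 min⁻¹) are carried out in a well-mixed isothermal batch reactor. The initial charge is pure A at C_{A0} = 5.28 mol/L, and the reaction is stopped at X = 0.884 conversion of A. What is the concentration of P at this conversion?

C_A = C_{A0}(1−X) = 0.6125 mol/L.
Along a PFR/batch, dC_Q/dC_A = −r_Q/(r_P+r_Q) = −k₂/(k₂+k₁·C_A).
Integrating from C_{A0} to C_A: C_Q = (2.47/0.139)·ln[(2.47+0.139·5.28)/(2.47+0.139·0.612)] = 17.77·ln(3.204/2.555) = 4.021 mol/L.
Then C_P = (C_{A0}−C_A) − C_Q = 4.668 − 4.021 = 0.6467 mol/L.

0.647 mol/L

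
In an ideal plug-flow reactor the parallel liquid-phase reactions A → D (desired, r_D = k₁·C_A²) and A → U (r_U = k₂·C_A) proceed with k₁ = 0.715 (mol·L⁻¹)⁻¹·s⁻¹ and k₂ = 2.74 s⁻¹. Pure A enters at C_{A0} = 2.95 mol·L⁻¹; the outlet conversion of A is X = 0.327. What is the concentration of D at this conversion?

0.377 mol·L⁻¹

C_A = C_{A0}(1−X) = 1.985 mol·L⁻¹.
Along a PFR/batch, dC_U/dC_A = −r_U/(r_D+r_U) = −k₂/(k₂+k₁·C_A).
Integrating from C_{A0} to C_A: C_U = (2.74/0.715)·ln[(2.74+0.715·2.95)/(2.74+0.715·1.99)] = 3.832·ln(4.849/4.160) = 0.5879 mol·L⁻¹.
Then C_D = (C_{A0}−C_A) − C_U = 0.9647 − 0.5879 = 0.3767 mol·L⁻¹.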